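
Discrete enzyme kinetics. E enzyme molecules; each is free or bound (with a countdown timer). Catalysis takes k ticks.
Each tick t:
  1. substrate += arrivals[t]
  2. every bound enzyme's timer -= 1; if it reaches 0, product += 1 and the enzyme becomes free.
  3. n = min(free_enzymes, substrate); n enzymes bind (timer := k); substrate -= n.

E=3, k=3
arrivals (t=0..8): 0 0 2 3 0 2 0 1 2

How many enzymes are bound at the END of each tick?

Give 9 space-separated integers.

t=0: arr=0 -> substrate=0 bound=0 product=0
t=1: arr=0 -> substrate=0 bound=0 product=0
t=2: arr=2 -> substrate=0 bound=2 product=0
t=3: arr=3 -> substrate=2 bound=3 product=0
t=4: arr=0 -> substrate=2 bound=3 product=0
t=5: arr=2 -> substrate=2 bound=3 product=2
t=6: arr=0 -> substrate=1 bound=3 product=3
t=7: arr=1 -> substrate=2 bound=3 product=3
t=8: arr=2 -> substrate=2 bound=3 product=5

Answer: 0 0 2 3 3 3 3 3 3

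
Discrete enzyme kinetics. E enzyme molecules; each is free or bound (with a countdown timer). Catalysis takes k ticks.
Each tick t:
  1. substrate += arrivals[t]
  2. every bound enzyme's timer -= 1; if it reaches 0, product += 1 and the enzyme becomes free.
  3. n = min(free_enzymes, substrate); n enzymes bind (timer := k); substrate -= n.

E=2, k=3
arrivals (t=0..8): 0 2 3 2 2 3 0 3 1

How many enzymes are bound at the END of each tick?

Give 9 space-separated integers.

Answer: 0 2 2 2 2 2 2 2 2

Derivation:
t=0: arr=0 -> substrate=0 bound=0 product=0
t=1: arr=2 -> substrate=0 bound=2 product=0
t=2: arr=3 -> substrate=3 bound=2 product=0
t=3: arr=2 -> substrate=5 bound=2 product=0
t=4: arr=2 -> substrate=5 bound=2 product=2
t=5: arr=3 -> substrate=8 bound=2 product=2
t=6: arr=0 -> substrate=8 bound=2 product=2
t=7: arr=3 -> substrate=9 bound=2 product=4
t=8: arr=1 -> substrate=10 bound=2 product=4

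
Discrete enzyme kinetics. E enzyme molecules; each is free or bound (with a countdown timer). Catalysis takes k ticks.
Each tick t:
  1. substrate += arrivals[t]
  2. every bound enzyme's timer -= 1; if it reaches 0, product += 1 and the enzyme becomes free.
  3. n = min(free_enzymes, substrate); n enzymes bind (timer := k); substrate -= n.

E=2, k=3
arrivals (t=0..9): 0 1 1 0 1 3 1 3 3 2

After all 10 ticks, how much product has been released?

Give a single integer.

t=0: arr=0 -> substrate=0 bound=0 product=0
t=1: arr=1 -> substrate=0 bound=1 product=0
t=2: arr=1 -> substrate=0 bound=2 product=0
t=3: arr=0 -> substrate=0 bound=2 product=0
t=4: arr=1 -> substrate=0 bound=2 product=1
t=5: arr=3 -> substrate=2 bound=2 product=2
t=6: arr=1 -> substrate=3 bound=2 product=2
t=7: arr=3 -> substrate=5 bound=2 product=3
t=8: arr=3 -> substrate=7 bound=2 product=4
t=9: arr=2 -> substrate=9 bound=2 product=4

Answer: 4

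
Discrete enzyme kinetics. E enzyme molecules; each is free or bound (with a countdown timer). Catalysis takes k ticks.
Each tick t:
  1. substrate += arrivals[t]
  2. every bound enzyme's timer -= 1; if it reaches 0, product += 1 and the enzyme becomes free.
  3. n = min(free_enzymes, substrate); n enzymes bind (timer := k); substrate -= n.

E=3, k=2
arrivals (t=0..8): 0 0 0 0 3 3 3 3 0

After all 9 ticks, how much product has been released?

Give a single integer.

t=0: arr=0 -> substrate=0 bound=0 product=0
t=1: arr=0 -> substrate=0 bound=0 product=0
t=2: arr=0 -> substrate=0 bound=0 product=0
t=3: arr=0 -> substrate=0 bound=0 product=0
t=4: arr=3 -> substrate=0 bound=3 product=0
t=5: arr=3 -> substrate=3 bound=3 product=0
t=6: arr=3 -> substrate=3 bound=3 product=3
t=7: arr=3 -> substrate=6 bound=3 product=3
t=8: arr=0 -> substrate=3 bound=3 product=6

Answer: 6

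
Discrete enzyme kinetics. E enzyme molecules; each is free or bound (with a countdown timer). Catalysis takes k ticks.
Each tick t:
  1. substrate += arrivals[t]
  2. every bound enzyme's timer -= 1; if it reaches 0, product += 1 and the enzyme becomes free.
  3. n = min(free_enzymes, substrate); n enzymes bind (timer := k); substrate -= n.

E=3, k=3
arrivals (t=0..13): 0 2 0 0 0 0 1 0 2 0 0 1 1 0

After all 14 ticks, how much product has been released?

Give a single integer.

t=0: arr=0 -> substrate=0 bound=0 product=0
t=1: arr=2 -> substrate=0 bound=2 product=0
t=2: arr=0 -> substrate=0 bound=2 product=0
t=3: arr=0 -> substrate=0 bound=2 product=0
t=4: arr=0 -> substrate=0 bound=0 product=2
t=5: arr=0 -> substrate=0 bound=0 product=2
t=6: arr=1 -> substrate=0 bound=1 product=2
t=7: arr=0 -> substrate=0 bound=1 product=2
t=8: arr=2 -> substrate=0 bound=3 product=2
t=9: arr=0 -> substrate=0 bound=2 product=3
t=10: arr=0 -> substrate=0 bound=2 product=3
t=11: arr=1 -> substrate=0 bound=1 product=5
t=12: arr=1 -> substrate=0 bound=2 product=5
t=13: arr=0 -> substrate=0 bound=2 product=5

Answer: 5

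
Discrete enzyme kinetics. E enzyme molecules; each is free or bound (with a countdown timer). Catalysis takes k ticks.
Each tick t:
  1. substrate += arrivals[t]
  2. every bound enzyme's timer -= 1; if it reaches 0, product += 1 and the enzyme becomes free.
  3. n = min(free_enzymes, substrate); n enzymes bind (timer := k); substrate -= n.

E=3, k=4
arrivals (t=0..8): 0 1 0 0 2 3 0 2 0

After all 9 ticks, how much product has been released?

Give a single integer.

Answer: 3

Derivation:
t=0: arr=0 -> substrate=0 bound=0 product=0
t=1: arr=1 -> substrate=0 bound=1 product=0
t=2: arr=0 -> substrate=0 bound=1 product=0
t=3: arr=0 -> substrate=0 bound=1 product=0
t=4: arr=2 -> substrate=0 bound=3 product=0
t=5: arr=3 -> substrate=2 bound=3 product=1
t=6: arr=0 -> substrate=2 bound=3 product=1
t=7: arr=2 -> substrate=4 bound=3 product=1
t=8: arr=0 -> substrate=2 bound=3 product=3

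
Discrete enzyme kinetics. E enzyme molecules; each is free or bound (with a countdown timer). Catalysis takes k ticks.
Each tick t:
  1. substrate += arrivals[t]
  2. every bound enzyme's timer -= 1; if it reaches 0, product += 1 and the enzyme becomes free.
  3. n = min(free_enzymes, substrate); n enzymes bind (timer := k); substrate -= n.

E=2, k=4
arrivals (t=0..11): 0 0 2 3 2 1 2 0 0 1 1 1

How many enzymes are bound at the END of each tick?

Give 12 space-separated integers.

Answer: 0 0 2 2 2 2 2 2 2 2 2 2

Derivation:
t=0: arr=0 -> substrate=0 bound=0 product=0
t=1: arr=0 -> substrate=0 bound=0 product=0
t=2: arr=2 -> substrate=0 bound=2 product=0
t=3: arr=3 -> substrate=3 bound=2 product=0
t=4: arr=2 -> substrate=5 bound=2 product=0
t=5: arr=1 -> substrate=6 bound=2 product=0
t=6: arr=2 -> substrate=6 bound=2 product=2
t=7: arr=0 -> substrate=6 bound=2 product=2
t=8: arr=0 -> substrate=6 bound=2 product=2
t=9: arr=1 -> substrate=7 bound=2 product=2
t=10: arr=1 -> substrate=6 bound=2 product=4
t=11: arr=1 -> substrate=7 bound=2 product=4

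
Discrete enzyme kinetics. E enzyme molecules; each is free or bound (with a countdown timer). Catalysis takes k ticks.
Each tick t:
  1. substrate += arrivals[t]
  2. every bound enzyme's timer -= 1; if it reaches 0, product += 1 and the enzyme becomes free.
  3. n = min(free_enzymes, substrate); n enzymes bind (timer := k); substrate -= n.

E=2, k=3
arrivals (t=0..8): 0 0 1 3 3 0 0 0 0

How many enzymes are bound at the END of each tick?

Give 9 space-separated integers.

Answer: 0 0 1 2 2 2 2 2 2

Derivation:
t=0: arr=0 -> substrate=0 bound=0 product=0
t=1: arr=0 -> substrate=0 bound=0 product=0
t=2: arr=1 -> substrate=0 bound=1 product=0
t=3: arr=3 -> substrate=2 bound=2 product=0
t=4: arr=3 -> substrate=5 bound=2 product=0
t=5: arr=0 -> substrate=4 bound=2 product=1
t=6: arr=0 -> substrate=3 bound=2 product=2
t=7: arr=0 -> substrate=3 bound=2 product=2
t=8: arr=0 -> substrate=2 bound=2 product=3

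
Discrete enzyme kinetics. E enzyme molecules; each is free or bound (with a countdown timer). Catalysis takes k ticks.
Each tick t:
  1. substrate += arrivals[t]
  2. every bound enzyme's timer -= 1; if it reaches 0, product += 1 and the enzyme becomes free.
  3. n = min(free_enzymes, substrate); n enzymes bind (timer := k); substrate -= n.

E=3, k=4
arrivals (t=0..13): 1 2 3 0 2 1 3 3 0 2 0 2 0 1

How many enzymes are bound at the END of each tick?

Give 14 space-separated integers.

t=0: arr=1 -> substrate=0 bound=1 product=0
t=1: arr=2 -> substrate=0 bound=3 product=0
t=2: arr=3 -> substrate=3 bound=3 product=0
t=3: arr=0 -> substrate=3 bound=3 product=0
t=4: arr=2 -> substrate=4 bound=3 product=1
t=5: arr=1 -> substrate=3 bound=3 product=3
t=6: arr=3 -> substrate=6 bound=3 product=3
t=7: arr=3 -> substrate=9 bound=3 product=3
t=8: arr=0 -> substrate=8 bound=3 product=4
t=9: arr=2 -> substrate=8 bound=3 product=6
t=10: arr=0 -> substrate=8 bound=3 product=6
t=11: arr=2 -> substrate=10 bound=3 product=6
t=12: arr=0 -> substrate=9 bound=3 product=7
t=13: arr=1 -> substrate=8 bound=3 product=9

Answer: 1 3 3 3 3 3 3 3 3 3 3 3 3 3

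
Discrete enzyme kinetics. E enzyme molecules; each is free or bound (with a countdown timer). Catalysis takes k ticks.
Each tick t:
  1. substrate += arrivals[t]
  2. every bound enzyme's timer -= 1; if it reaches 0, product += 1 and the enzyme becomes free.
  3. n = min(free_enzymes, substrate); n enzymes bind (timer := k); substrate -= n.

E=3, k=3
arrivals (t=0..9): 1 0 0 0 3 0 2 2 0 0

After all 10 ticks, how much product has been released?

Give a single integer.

Answer: 4

Derivation:
t=0: arr=1 -> substrate=0 bound=1 product=0
t=1: arr=0 -> substrate=0 bound=1 product=0
t=2: arr=0 -> substrate=0 bound=1 product=0
t=3: arr=0 -> substrate=0 bound=0 product=1
t=4: arr=3 -> substrate=0 bound=3 product=1
t=5: arr=0 -> substrate=0 bound=3 product=1
t=6: arr=2 -> substrate=2 bound=3 product=1
t=7: arr=2 -> substrate=1 bound=3 product=4
t=8: arr=0 -> substrate=1 bound=3 product=4
t=9: arr=0 -> substrate=1 bound=3 product=4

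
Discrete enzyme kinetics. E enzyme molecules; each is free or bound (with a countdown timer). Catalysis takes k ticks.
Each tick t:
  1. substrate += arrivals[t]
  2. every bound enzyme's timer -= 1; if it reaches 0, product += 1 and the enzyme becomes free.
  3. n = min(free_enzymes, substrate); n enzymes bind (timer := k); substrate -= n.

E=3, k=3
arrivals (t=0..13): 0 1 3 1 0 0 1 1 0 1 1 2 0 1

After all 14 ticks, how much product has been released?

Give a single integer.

t=0: arr=0 -> substrate=0 bound=0 product=0
t=1: arr=1 -> substrate=0 bound=1 product=0
t=2: arr=3 -> substrate=1 bound=3 product=0
t=3: arr=1 -> substrate=2 bound=3 product=0
t=4: arr=0 -> substrate=1 bound=3 product=1
t=5: arr=0 -> substrate=0 bound=2 product=3
t=6: arr=1 -> substrate=0 bound=3 product=3
t=7: arr=1 -> substrate=0 bound=3 product=4
t=8: arr=0 -> substrate=0 bound=2 product=5
t=9: arr=1 -> substrate=0 bound=2 product=6
t=10: arr=1 -> substrate=0 bound=2 product=7
t=11: arr=2 -> substrate=1 bound=3 product=7
t=12: arr=0 -> substrate=0 bound=3 product=8
t=13: arr=1 -> substrate=0 bound=3 product=9

Answer: 9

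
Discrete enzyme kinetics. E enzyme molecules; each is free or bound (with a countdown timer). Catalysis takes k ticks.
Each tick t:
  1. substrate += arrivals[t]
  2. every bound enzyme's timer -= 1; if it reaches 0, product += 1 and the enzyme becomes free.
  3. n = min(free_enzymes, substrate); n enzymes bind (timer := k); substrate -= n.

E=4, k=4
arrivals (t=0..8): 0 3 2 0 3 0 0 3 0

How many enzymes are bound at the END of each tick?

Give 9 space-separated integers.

Answer: 0 3 4 4 4 4 4 4 4

Derivation:
t=0: arr=0 -> substrate=0 bound=0 product=0
t=1: arr=3 -> substrate=0 bound=3 product=0
t=2: arr=2 -> substrate=1 bound=4 product=0
t=3: arr=0 -> substrate=1 bound=4 product=0
t=4: arr=3 -> substrate=4 bound=4 product=0
t=5: arr=0 -> substrate=1 bound=4 product=3
t=6: arr=0 -> substrate=0 bound=4 product=4
t=7: arr=3 -> substrate=3 bound=4 product=4
t=8: arr=0 -> substrate=3 bound=4 product=4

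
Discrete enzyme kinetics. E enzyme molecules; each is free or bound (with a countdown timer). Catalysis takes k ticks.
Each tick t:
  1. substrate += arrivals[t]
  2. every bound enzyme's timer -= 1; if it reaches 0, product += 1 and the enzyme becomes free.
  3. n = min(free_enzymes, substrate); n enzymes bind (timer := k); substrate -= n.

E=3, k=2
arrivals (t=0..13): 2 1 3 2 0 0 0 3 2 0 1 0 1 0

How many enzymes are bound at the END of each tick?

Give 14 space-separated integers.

Answer: 2 3 3 3 3 2 0 3 3 2 3 1 1 1

Derivation:
t=0: arr=2 -> substrate=0 bound=2 product=0
t=1: arr=1 -> substrate=0 bound=3 product=0
t=2: arr=3 -> substrate=1 bound=3 product=2
t=3: arr=2 -> substrate=2 bound=3 product=3
t=4: arr=0 -> substrate=0 bound=3 product=5
t=5: arr=0 -> substrate=0 bound=2 product=6
t=6: arr=0 -> substrate=0 bound=0 product=8
t=7: arr=3 -> substrate=0 bound=3 product=8
t=8: arr=2 -> substrate=2 bound=3 product=8
t=9: arr=0 -> substrate=0 bound=2 product=11
t=10: arr=1 -> substrate=0 bound=3 product=11
t=11: arr=0 -> substrate=0 bound=1 product=13
t=12: arr=1 -> substrate=0 bound=1 product=14
t=13: arr=0 -> substrate=0 bound=1 product=14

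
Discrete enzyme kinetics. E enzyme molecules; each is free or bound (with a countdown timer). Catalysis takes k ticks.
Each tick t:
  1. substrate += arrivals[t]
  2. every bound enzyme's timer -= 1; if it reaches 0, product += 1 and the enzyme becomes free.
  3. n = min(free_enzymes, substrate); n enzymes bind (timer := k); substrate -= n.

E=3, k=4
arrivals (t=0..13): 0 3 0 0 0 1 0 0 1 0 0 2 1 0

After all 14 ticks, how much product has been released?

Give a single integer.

t=0: arr=0 -> substrate=0 bound=0 product=0
t=1: arr=3 -> substrate=0 bound=3 product=0
t=2: arr=0 -> substrate=0 bound=3 product=0
t=3: arr=0 -> substrate=0 bound=3 product=0
t=4: arr=0 -> substrate=0 bound=3 product=0
t=5: arr=1 -> substrate=0 bound=1 product=3
t=6: arr=0 -> substrate=0 bound=1 product=3
t=7: arr=0 -> substrate=0 bound=1 product=3
t=8: arr=1 -> substrate=0 bound=2 product=3
t=9: arr=0 -> substrate=0 bound=1 product=4
t=10: arr=0 -> substrate=0 bound=1 product=4
t=11: arr=2 -> substrate=0 bound=3 product=4
t=12: arr=1 -> substrate=0 bound=3 product=5
t=13: arr=0 -> substrate=0 bound=3 product=5

Answer: 5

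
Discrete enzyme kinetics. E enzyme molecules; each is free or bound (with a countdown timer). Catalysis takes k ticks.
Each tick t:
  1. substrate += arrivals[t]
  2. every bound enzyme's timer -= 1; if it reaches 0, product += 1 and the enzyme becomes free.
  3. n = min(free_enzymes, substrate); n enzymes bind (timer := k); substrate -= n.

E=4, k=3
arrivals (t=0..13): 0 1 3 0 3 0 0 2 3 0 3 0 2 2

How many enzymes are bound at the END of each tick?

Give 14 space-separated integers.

t=0: arr=0 -> substrate=0 bound=0 product=0
t=1: arr=1 -> substrate=0 bound=1 product=0
t=2: arr=3 -> substrate=0 bound=4 product=0
t=3: arr=0 -> substrate=0 bound=4 product=0
t=4: arr=3 -> substrate=2 bound=4 product=1
t=5: arr=0 -> substrate=0 bound=3 product=4
t=6: arr=0 -> substrate=0 bound=3 product=4
t=7: arr=2 -> substrate=0 bound=4 product=5
t=8: arr=3 -> substrate=1 bound=4 product=7
t=9: arr=0 -> substrate=1 bound=4 product=7
t=10: arr=3 -> substrate=2 bound=4 product=9
t=11: arr=0 -> substrate=0 bound=4 product=11
t=12: arr=2 -> substrate=2 bound=4 product=11
t=13: arr=2 -> substrate=2 bound=4 product=13

Answer: 0 1 4 4 4 3 3 4 4 4 4 4 4 4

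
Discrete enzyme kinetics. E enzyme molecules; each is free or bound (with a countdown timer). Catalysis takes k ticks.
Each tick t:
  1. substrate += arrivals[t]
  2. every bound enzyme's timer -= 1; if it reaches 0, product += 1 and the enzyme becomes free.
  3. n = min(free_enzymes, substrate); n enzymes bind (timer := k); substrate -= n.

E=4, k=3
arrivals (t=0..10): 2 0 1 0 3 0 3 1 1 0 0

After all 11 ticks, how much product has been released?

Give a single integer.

t=0: arr=2 -> substrate=0 bound=2 product=0
t=1: arr=0 -> substrate=0 bound=2 product=0
t=2: arr=1 -> substrate=0 bound=3 product=0
t=3: arr=0 -> substrate=0 bound=1 product=2
t=4: arr=3 -> substrate=0 bound=4 product=2
t=5: arr=0 -> substrate=0 bound=3 product=3
t=6: arr=3 -> substrate=2 bound=4 product=3
t=7: arr=1 -> substrate=0 bound=4 product=6
t=8: arr=1 -> substrate=1 bound=4 product=6
t=9: arr=0 -> substrate=0 bound=4 product=7
t=10: arr=0 -> substrate=0 bound=1 product=10

Answer: 10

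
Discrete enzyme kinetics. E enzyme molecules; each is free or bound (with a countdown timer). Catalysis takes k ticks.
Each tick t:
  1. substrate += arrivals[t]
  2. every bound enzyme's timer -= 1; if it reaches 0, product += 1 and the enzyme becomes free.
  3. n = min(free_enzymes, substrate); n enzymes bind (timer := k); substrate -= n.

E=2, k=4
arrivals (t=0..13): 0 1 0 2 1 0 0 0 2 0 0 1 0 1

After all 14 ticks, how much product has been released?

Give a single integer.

t=0: arr=0 -> substrate=0 bound=0 product=0
t=1: arr=1 -> substrate=0 bound=1 product=0
t=2: arr=0 -> substrate=0 bound=1 product=0
t=3: arr=2 -> substrate=1 bound=2 product=0
t=4: arr=1 -> substrate=2 bound=2 product=0
t=5: arr=0 -> substrate=1 bound=2 product=1
t=6: arr=0 -> substrate=1 bound=2 product=1
t=7: arr=0 -> substrate=0 bound=2 product=2
t=8: arr=2 -> substrate=2 bound=2 product=2
t=9: arr=0 -> substrate=1 bound=2 product=3
t=10: arr=0 -> substrate=1 bound=2 product=3
t=11: arr=1 -> substrate=1 bound=2 product=4
t=12: arr=0 -> substrate=1 bound=2 product=4
t=13: arr=1 -> substrate=1 bound=2 product=5

Answer: 5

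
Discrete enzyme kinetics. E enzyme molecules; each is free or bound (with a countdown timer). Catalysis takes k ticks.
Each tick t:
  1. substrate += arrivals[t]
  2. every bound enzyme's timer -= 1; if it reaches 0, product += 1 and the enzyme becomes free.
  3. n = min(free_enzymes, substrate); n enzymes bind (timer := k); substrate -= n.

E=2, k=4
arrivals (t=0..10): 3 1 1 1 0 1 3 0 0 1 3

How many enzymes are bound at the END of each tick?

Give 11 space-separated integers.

t=0: arr=3 -> substrate=1 bound=2 product=0
t=1: arr=1 -> substrate=2 bound=2 product=0
t=2: arr=1 -> substrate=3 bound=2 product=0
t=3: arr=1 -> substrate=4 bound=2 product=0
t=4: arr=0 -> substrate=2 bound=2 product=2
t=5: arr=1 -> substrate=3 bound=2 product=2
t=6: arr=3 -> substrate=6 bound=2 product=2
t=7: arr=0 -> substrate=6 bound=2 product=2
t=8: arr=0 -> substrate=4 bound=2 product=4
t=9: arr=1 -> substrate=5 bound=2 product=4
t=10: arr=3 -> substrate=8 bound=2 product=4

Answer: 2 2 2 2 2 2 2 2 2 2 2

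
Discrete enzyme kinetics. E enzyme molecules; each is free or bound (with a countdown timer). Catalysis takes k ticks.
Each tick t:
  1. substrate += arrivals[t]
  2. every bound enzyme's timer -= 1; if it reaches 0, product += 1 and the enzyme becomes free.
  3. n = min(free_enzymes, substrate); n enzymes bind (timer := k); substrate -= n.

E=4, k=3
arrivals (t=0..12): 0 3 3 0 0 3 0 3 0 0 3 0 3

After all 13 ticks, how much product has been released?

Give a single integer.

Answer: 12

Derivation:
t=0: arr=0 -> substrate=0 bound=0 product=0
t=1: arr=3 -> substrate=0 bound=3 product=0
t=2: arr=3 -> substrate=2 bound=4 product=0
t=3: arr=0 -> substrate=2 bound=4 product=0
t=4: arr=0 -> substrate=0 bound=3 product=3
t=5: arr=3 -> substrate=1 bound=4 product=4
t=6: arr=0 -> substrate=1 bound=4 product=4
t=7: arr=3 -> substrate=2 bound=4 product=6
t=8: arr=0 -> substrate=0 bound=4 product=8
t=9: arr=0 -> substrate=0 bound=4 product=8
t=10: arr=3 -> substrate=1 bound=4 product=10
t=11: arr=0 -> substrate=0 bound=3 product=12
t=12: arr=3 -> substrate=2 bound=4 product=12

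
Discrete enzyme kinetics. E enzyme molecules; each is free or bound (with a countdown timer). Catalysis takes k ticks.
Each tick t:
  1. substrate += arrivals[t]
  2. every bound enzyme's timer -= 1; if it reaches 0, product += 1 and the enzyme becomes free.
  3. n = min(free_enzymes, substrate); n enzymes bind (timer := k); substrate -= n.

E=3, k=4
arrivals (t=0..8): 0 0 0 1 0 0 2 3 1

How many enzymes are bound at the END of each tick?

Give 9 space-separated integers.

Answer: 0 0 0 1 1 1 3 3 3

Derivation:
t=0: arr=0 -> substrate=0 bound=0 product=0
t=1: arr=0 -> substrate=0 bound=0 product=0
t=2: arr=0 -> substrate=0 bound=0 product=0
t=3: arr=1 -> substrate=0 bound=1 product=0
t=4: arr=0 -> substrate=0 bound=1 product=0
t=5: arr=0 -> substrate=0 bound=1 product=0
t=6: arr=2 -> substrate=0 bound=3 product=0
t=7: arr=3 -> substrate=2 bound=3 product=1
t=8: arr=1 -> substrate=3 bound=3 product=1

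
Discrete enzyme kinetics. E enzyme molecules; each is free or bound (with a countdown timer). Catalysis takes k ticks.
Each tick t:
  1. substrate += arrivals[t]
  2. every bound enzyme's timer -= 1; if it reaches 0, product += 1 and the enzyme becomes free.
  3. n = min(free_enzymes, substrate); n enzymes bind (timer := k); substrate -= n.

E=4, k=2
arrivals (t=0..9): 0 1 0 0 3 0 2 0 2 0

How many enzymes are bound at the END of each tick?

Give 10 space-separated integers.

Answer: 0 1 1 0 3 3 2 2 2 2

Derivation:
t=0: arr=0 -> substrate=0 bound=0 product=0
t=1: arr=1 -> substrate=0 bound=1 product=0
t=2: arr=0 -> substrate=0 bound=1 product=0
t=3: arr=0 -> substrate=0 bound=0 product=1
t=4: arr=3 -> substrate=0 bound=3 product=1
t=5: arr=0 -> substrate=0 bound=3 product=1
t=6: arr=2 -> substrate=0 bound=2 product=4
t=7: arr=0 -> substrate=0 bound=2 product=4
t=8: arr=2 -> substrate=0 bound=2 product=6
t=9: arr=0 -> substrate=0 bound=2 product=6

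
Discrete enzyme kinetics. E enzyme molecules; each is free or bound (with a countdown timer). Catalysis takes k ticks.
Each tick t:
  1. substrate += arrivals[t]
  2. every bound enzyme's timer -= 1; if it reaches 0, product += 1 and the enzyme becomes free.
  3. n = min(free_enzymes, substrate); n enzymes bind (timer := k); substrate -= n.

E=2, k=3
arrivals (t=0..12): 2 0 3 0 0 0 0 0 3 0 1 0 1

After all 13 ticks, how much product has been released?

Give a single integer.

Answer: 7

Derivation:
t=0: arr=2 -> substrate=0 bound=2 product=0
t=1: arr=0 -> substrate=0 bound=2 product=0
t=2: arr=3 -> substrate=3 bound=2 product=0
t=3: arr=0 -> substrate=1 bound=2 product=2
t=4: arr=0 -> substrate=1 bound=2 product=2
t=5: arr=0 -> substrate=1 bound=2 product=2
t=6: arr=0 -> substrate=0 bound=1 product=4
t=7: arr=0 -> substrate=0 bound=1 product=4
t=8: arr=3 -> substrate=2 bound=2 product=4
t=9: arr=0 -> substrate=1 bound=2 product=5
t=10: arr=1 -> substrate=2 bound=2 product=5
t=11: arr=0 -> substrate=1 bound=2 product=6
t=12: arr=1 -> substrate=1 bound=2 product=7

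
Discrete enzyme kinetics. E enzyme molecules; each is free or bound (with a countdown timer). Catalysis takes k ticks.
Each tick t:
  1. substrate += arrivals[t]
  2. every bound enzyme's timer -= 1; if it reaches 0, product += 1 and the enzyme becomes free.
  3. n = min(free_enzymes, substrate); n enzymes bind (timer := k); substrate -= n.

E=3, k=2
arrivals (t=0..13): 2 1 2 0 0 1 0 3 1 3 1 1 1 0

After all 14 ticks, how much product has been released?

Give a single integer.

Answer: 15

Derivation:
t=0: arr=2 -> substrate=0 bound=2 product=0
t=1: arr=1 -> substrate=0 bound=3 product=0
t=2: arr=2 -> substrate=0 bound=3 product=2
t=3: arr=0 -> substrate=0 bound=2 product=3
t=4: arr=0 -> substrate=0 bound=0 product=5
t=5: arr=1 -> substrate=0 bound=1 product=5
t=6: arr=0 -> substrate=0 bound=1 product=5
t=7: arr=3 -> substrate=0 bound=3 product=6
t=8: arr=1 -> substrate=1 bound=3 product=6
t=9: arr=3 -> substrate=1 bound=3 product=9
t=10: arr=1 -> substrate=2 bound=3 product=9
t=11: arr=1 -> substrate=0 bound=3 product=12
t=12: arr=1 -> substrate=1 bound=3 product=12
t=13: arr=0 -> substrate=0 bound=1 product=15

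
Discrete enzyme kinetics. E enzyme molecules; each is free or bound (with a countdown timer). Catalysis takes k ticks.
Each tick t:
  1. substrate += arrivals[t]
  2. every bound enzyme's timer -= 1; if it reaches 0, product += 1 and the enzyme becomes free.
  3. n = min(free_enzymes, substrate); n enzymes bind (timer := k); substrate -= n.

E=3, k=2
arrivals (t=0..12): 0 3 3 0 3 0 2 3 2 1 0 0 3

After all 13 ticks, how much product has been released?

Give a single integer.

t=0: arr=0 -> substrate=0 bound=0 product=0
t=1: arr=3 -> substrate=0 bound=3 product=0
t=2: arr=3 -> substrate=3 bound=3 product=0
t=3: arr=0 -> substrate=0 bound=3 product=3
t=4: arr=3 -> substrate=3 bound=3 product=3
t=5: arr=0 -> substrate=0 bound=3 product=6
t=6: arr=2 -> substrate=2 bound=3 product=6
t=7: arr=3 -> substrate=2 bound=3 product=9
t=8: arr=2 -> substrate=4 bound=3 product=9
t=9: arr=1 -> substrate=2 bound=3 product=12
t=10: arr=0 -> substrate=2 bound=3 product=12
t=11: arr=0 -> substrate=0 bound=2 product=15
t=12: arr=3 -> substrate=2 bound=3 product=15

Answer: 15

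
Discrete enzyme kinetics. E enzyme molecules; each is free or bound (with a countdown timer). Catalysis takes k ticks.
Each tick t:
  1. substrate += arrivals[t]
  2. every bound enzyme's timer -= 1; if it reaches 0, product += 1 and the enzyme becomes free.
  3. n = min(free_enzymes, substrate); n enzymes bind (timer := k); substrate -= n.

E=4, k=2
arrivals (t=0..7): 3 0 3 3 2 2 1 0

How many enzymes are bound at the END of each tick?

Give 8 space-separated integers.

t=0: arr=3 -> substrate=0 bound=3 product=0
t=1: arr=0 -> substrate=0 bound=3 product=0
t=2: arr=3 -> substrate=0 bound=3 product=3
t=3: arr=3 -> substrate=2 bound=4 product=3
t=4: arr=2 -> substrate=1 bound=4 product=6
t=5: arr=2 -> substrate=2 bound=4 product=7
t=6: arr=1 -> substrate=0 bound=4 product=10
t=7: arr=0 -> substrate=0 bound=3 product=11

Answer: 3 3 3 4 4 4 4 3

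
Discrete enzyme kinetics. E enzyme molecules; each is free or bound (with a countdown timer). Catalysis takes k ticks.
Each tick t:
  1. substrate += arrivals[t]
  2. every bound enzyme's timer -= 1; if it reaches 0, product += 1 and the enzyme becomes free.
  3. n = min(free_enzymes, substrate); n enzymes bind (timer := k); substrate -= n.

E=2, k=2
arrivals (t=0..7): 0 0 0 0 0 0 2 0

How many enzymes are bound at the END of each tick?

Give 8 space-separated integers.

Answer: 0 0 0 0 0 0 2 2

Derivation:
t=0: arr=0 -> substrate=0 bound=0 product=0
t=1: arr=0 -> substrate=0 bound=0 product=0
t=2: arr=0 -> substrate=0 bound=0 product=0
t=3: arr=0 -> substrate=0 bound=0 product=0
t=4: arr=0 -> substrate=0 bound=0 product=0
t=5: arr=0 -> substrate=0 bound=0 product=0
t=6: arr=2 -> substrate=0 bound=2 product=0
t=7: arr=0 -> substrate=0 bound=2 product=0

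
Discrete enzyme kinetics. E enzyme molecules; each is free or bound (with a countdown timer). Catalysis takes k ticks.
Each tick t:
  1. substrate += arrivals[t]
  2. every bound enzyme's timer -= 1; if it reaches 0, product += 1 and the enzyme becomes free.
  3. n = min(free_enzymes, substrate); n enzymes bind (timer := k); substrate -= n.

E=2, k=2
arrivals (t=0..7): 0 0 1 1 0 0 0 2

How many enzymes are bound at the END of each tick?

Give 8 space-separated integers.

Answer: 0 0 1 2 1 0 0 2

Derivation:
t=0: arr=0 -> substrate=0 bound=0 product=0
t=1: arr=0 -> substrate=0 bound=0 product=0
t=2: arr=1 -> substrate=0 bound=1 product=0
t=3: arr=1 -> substrate=0 bound=2 product=0
t=4: arr=0 -> substrate=0 bound=1 product=1
t=5: arr=0 -> substrate=0 bound=0 product=2
t=6: arr=0 -> substrate=0 bound=0 product=2
t=7: arr=2 -> substrate=0 bound=2 product=2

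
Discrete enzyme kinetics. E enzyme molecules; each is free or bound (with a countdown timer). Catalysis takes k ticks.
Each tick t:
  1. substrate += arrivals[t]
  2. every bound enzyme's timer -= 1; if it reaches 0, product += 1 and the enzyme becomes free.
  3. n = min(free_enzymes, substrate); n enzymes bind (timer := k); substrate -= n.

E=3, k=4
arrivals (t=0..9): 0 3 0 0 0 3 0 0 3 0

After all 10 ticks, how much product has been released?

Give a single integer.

t=0: arr=0 -> substrate=0 bound=0 product=0
t=1: arr=3 -> substrate=0 bound=3 product=0
t=2: arr=0 -> substrate=0 bound=3 product=0
t=3: arr=0 -> substrate=0 bound=3 product=0
t=4: arr=0 -> substrate=0 bound=3 product=0
t=5: arr=3 -> substrate=0 bound=3 product=3
t=6: arr=0 -> substrate=0 bound=3 product=3
t=7: arr=0 -> substrate=0 bound=3 product=3
t=8: arr=3 -> substrate=3 bound=3 product=3
t=9: arr=0 -> substrate=0 bound=3 product=6

Answer: 6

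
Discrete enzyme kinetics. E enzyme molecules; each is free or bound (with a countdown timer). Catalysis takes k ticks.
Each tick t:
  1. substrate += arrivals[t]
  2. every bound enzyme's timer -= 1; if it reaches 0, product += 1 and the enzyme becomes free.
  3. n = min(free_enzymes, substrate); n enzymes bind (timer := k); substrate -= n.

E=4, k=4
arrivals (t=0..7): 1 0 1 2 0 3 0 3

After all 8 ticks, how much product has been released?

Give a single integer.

Answer: 4

Derivation:
t=0: arr=1 -> substrate=0 bound=1 product=0
t=1: arr=0 -> substrate=0 bound=1 product=0
t=2: arr=1 -> substrate=0 bound=2 product=0
t=3: arr=2 -> substrate=0 bound=4 product=0
t=4: arr=0 -> substrate=0 bound=3 product=1
t=5: arr=3 -> substrate=2 bound=4 product=1
t=6: arr=0 -> substrate=1 bound=4 product=2
t=7: arr=3 -> substrate=2 bound=4 product=4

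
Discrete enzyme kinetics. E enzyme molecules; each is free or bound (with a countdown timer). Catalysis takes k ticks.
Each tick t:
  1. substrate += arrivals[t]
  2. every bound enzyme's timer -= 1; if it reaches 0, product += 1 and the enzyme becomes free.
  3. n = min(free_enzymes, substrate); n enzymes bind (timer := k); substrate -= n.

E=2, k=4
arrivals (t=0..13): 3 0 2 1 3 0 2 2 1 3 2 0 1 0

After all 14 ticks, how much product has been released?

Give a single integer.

Answer: 6

Derivation:
t=0: arr=3 -> substrate=1 bound=2 product=0
t=1: arr=0 -> substrate=1 bound=2 product=0
t=2: arr=2 -> substrate=3 bound=2 product=0
t=3: arr=1 -> substrate=4 bound=2 product=0
t=4: arr=3 -> substrate=5 bound=2 product=2
t=5: arr=0 -> substrate=5 bound=2 product=2
t=6: arr=2 -> substrate=7 bound=2 product=2
t=7: arr=2 -> substrate=9 bound=2 product=2
t=8: arr=1 -> substrate=8 bound=2 product=4
t=9: arr=3 -> substrate=11 bound=2 product=4
t=10: arr=2 -> substrate=13 bound=2 product=4
t=11: arr=0 -> substrate=13 bound=2 product=4
t=12: arr=1 -> substrate=12 bound=2 product=6
t=13: arr=0 -> substrate=12 bound=2 product=6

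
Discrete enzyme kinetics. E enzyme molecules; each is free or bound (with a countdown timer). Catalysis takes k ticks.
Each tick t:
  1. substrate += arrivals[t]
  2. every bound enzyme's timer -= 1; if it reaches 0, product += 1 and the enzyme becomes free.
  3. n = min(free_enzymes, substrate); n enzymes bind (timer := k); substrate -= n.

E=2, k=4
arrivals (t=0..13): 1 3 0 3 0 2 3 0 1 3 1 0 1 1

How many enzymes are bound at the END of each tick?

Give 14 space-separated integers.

Answer: 1 2 2 2 2 2 2 2 2 2 2 2 2 2

Derivation:
t=0: arr=1 -> substrate=0 bound=1 product=0
t=1: arr=3 -> substrate=2 bound=2 product=0
t=2: arr=0 -> substrate=2 bound=2 product=0
t=3: arr=3 -> substrate=5 bound=2 product=0
t=4: arr=0 -> substrate=4 bound=2 product=1
t=5: arr=2 -> substrate=5 bound=2 product=2
t=6: arr=3 -> substrate=8 bound=2 product=2
t=7: arr=0 -> substrate=8 bound=2 product=2
t=8: arr=1 -> substrate=8 bound=2 product=3
t=9: arr=3 -> substrate=10 bound=2 product=4
t=10: arr=1 -> substrate=11 bound=2 product=4
t=11: arr=0 -> substrate=11 bound=2 product=4
t=12: arr=1 -> substrate=11 bound=2 product=5
t=13: arr=1 -> substrate=11 bound=2 product=6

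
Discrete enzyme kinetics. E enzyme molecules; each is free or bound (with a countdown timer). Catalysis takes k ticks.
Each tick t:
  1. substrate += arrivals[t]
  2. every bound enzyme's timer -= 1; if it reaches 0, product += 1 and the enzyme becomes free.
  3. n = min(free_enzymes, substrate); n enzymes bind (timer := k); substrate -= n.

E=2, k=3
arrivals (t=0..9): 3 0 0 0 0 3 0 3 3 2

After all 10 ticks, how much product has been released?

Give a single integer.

Answer: 5

Derivation:
t=0: arr=3 -> substrate=1 bound=2 product=0
t=1: arr=0 -> substrate=1 bound=2 product=0
t=2: arr=0 -> substrate=1 bound=2 product=0
t=3: arr=0 -> substrate=0 bound=1 product=2
t=4: arr=0 -> substrate=0 bound=1 product=2
t=5: arr=3 -> substrate=2 bound=2 product=2
t=6: arr=0 -> substrate=1 bound=2 product=3
t=7: arr=3 -> substrate=4 bound=2 product=3
t=8: arr=3 -> substrate=6 bound=2 product=4
t=9: arr=2 -> substrate=7 bound=2 product=5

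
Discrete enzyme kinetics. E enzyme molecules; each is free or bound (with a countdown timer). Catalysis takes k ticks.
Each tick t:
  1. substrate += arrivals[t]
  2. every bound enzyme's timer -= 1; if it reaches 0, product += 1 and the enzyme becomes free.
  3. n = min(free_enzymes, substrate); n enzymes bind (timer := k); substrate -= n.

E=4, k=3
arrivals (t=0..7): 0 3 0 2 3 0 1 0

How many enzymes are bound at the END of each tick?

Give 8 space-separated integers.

Answer: 0 3 3 4 4 4 4 2

Derivation:
t=0: arr=0 -> substrate=0 bound=0 product=0
t=1: arr=3 -> substrate=0 bound=3 product=0
t=2: arr=0 -> substrate=0 bound=3 product=0
t=3: arr=2 -> substrate=1 bound=4 product=0
t=4: arr=3 -> substrate=1 bound=4 product=3
t=5: arr=0 -> substrate=1 bound=4 product=3
t=6: arr=1 -> substrate=1 bound=4 product=4
t=7: arr=0 -> substrate=0 bound=2 product=7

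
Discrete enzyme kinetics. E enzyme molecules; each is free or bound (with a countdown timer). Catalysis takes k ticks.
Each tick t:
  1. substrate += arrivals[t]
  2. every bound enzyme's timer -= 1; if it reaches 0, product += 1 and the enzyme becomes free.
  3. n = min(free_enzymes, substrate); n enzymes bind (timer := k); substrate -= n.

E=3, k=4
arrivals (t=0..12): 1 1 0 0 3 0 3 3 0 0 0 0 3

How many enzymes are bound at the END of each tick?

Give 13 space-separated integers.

Answer: 1 2 2 2 3 3 3 3 3 3 3 3 3

Derivation:
t=0: arr=1 -> substrate=0 bound=1 product=0
t=1: arr=1 -> substrate=0 bound=2 product=0
t=2: arr=0 -> substrate=0 bound=2 product=0
t=3: arr=0 -> substrate=0 bound=2 product=0
t=4: arr=3 -> substrate=1 bound=3 product=1
t=5: arr=0 -> substrate=0 bound=3 product=2
t=6: arr=3 -> substrate=3 bound=3 product=2
t=7: arr=3 -> substrate=6 bound=3 product=2
t=8: arr=0 -> substrate=4 bound=3 product=4
t=9: arr=0 -> substrate=3 bound=3 product=5
t=10: arr=0 -> substrate=3 bound=3 product=5
t=11: arr=0 -> substrate=3 bound=3 product=5
t=12: arr=3 -> substrate=4 bound=3 product=7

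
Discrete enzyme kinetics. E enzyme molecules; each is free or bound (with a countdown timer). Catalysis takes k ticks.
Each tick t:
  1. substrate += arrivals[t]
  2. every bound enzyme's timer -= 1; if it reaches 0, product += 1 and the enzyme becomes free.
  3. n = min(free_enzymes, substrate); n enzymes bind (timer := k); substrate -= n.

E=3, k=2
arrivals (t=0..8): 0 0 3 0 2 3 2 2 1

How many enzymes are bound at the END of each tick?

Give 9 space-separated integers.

Answer: 0 0 3 3 2 3 3 3 3

Derivation:
t=0: arr=0 -> substrate=0 bound=0 product=0
t=1: arr=0 -> substrate=0 bound=0 product=0
t=2: arr=3 -> substrate=0 bound=3 product=0
t=3: arr=0 -> substrate=0 bound=3 product=0
t=4: arr=2 -> substrate=0 bound=2 product=3
t=5: arr=3 -> substrate=2 bound=3 product=3
t=6: arr=2 -> substrate=2 bound=3 product=5
t=7: arr=2 -> substrate=3 bound=3 product=6
t=8: arr=1 -> substrate=2 bound=3 product=8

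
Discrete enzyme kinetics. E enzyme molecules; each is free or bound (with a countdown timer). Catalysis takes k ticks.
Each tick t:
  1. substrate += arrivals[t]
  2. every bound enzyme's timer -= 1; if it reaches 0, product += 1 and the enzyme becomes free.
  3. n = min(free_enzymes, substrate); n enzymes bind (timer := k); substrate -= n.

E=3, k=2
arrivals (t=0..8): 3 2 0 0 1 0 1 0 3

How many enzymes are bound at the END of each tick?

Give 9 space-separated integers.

t=0: arr=3 -> substrate=0 bound=3 product=0
t=1: arr=2 -> substrate=2 bound=3 product=0
t=2: arr=0 -> substrate=0 bound=2 product=3
t=3: arr=0 -> substrate=0 bound=2 product=3
t=4: arr=1 -> substrate=0 bound=1 product=5
t=5: arr=0 -> substrate=0 bound=1 product=5
t=6: arr=1 -> substrate=0 bound=1 product=6
t=7: arr=0 -> substrate=0 bound=1 product=6
t=8: arr=3 -> substrate=0 bound=3 product=7

Answer: 3 3 2 2 1 1 1 1 3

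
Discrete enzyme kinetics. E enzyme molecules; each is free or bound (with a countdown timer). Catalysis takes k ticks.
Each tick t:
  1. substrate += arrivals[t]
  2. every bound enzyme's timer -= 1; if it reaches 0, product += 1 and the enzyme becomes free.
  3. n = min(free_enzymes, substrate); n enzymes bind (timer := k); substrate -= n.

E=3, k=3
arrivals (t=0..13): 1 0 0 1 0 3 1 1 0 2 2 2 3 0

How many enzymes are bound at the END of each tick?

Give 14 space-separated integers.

t=0: arr=1 -> substrate=0 bound=1 product=0
t=1: arr=0 -> substrate=0 bound=1 product=0
t=2: arr=0 -> substrate=0 bound=1 product=0
t=3: arr=1 -> substrate=0 bound=1 product=1
t=4: arr=0 -> substrate=0 bound=1 product=1
t=5: arr=3 -> substrate=1 bound=3 product=1
t=6: arr=1 -> substrate=1 bound=3 product=2
t=7: arr=1 -> substrate=2 bound=3 product=2
t=8: arr=0 -> substrate=0 bound=3 product=4
t=9: arr=2 -> substrate=1 bound=3 product=5
t=10: arr=2 -> substrate=3 bound=3 product=5
t=11: arr=2 -> substrate=3 bound=3 product=7
t=12: arr=3 -> substrate=5 bound=3 product=8
t=13: arr=0 -> substrate=5 bound=3 product=8

Answer: 1 1 1 1 1 3 3 3 3 3 3 3 3 3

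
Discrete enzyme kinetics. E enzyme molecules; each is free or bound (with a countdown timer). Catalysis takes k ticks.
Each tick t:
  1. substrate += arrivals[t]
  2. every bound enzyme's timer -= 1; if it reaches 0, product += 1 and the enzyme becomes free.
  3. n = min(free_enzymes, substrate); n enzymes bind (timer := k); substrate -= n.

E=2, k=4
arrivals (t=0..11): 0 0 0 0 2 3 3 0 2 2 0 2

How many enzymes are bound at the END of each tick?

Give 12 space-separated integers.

Answer: 0 0 0 0 2 2 2 2 2 2 2 2

Derivation:
t=0: arr=0 -> substrate=0 bound=0 product=0
t=1: arr=0 -> substrate=0 bound=0 product=0
t=2: arr=0 -> substrate=0 bound=0 product=0
t=3: arr=0 -> substrate=0 bound=0 product=0
t=4: arr=2 -> substrate=0 bound=2 product=0
t=5: arr=3 -> substrate=3 bound=2 product=0
t=6: arr=3 -> substrate=6 bound=2 product=0
t=7: arr=0 -> substrate=6 bound=2 product=0
t=8: arr=2 -> substrate=6 bound=2 product=2
t=9: arr=2 -> substrate=8 bound=2 product=2
t=10: arr=0 -> substrate=8 bound=2 product=2
t=11: arr=2 -> substrate=10 bound=2 product=2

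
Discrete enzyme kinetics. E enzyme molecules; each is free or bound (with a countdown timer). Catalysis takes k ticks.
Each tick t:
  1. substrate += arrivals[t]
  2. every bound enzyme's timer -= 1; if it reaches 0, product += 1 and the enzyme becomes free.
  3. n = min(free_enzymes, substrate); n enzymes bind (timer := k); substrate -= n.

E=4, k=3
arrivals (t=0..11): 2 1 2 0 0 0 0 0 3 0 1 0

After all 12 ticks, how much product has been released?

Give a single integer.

Answer: 8

Derivation:
t=0: arr=2 -> substrate=0 bound=2 product=0
t=1: arr=1 -> substrate=0 bound=3 product=0
t=2: arr=2 -> substrate=1 bound=4 product=0
t=3: arr=0 -> substrate=0 bound=3 product=2
t=4: arr=0 -> substrate=0 bound=2 product=3
t=5: arr=0 -> substrate=0 bound=1 product=4
t=6: arr=0 -> substrate=0 bound=0 product=5
t=7: arr=0 -> substrate=0 bound=0 product=5
t=8: arr=3 -> substrate=0 bound=3 product=5
t=9: arr=0 -> substrate=0 bound=3 product=5
t=10: arr=1 -> substrate=0 bound=4 product=5
t=11: arr=0 -> substrate=0 bound=1 product=8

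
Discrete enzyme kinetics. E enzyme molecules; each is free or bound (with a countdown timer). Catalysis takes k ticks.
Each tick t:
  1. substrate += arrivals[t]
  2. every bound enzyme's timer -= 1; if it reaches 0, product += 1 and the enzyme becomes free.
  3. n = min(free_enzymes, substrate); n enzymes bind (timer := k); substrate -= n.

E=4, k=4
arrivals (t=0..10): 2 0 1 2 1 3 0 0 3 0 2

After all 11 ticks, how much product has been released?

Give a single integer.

Answer: 7

Derivation:
t=0: arr=2 -> substrate=0 bound=2 product=0
t=1: arr=0 -> substrate=0 bound=2 product=0
t=2: arr=1 -> substrate=0 bound=3 product=0
t=3: arr=2 -> substrate=1 bound=4 product=0
t=4: arr=1 -> substrate=0 bound=4 product=2
t=5: arr=3 -> substrate=3 bound=4 product=2
t=6: arr=0 -> substrate=2 bound=4 product=3
t=7: arr=0 -> substrate=1 bound=4 product=4
t=8: arr=3 -> substrate=2 bound=4 product=6
t=9: arr=0 -> substrate=2 bound=4 product=6
t=10: arr=2 -> substrate=3 bound=4 product=7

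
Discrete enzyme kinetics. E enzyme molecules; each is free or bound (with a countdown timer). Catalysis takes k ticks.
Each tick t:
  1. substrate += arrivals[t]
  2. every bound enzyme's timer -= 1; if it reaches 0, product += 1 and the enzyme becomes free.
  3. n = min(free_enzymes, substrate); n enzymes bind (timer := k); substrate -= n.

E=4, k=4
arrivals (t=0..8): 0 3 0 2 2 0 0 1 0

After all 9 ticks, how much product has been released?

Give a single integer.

Answer: 4

Derivation:
t=0: arr=0 -> substrate=0 bound=0 product=0
t=1: arr=3 -> substrate=0 bound=3 product=0
t=2: arr=0 -> substrate=0 bound=3 product=0
t=3: arr=2 -> substrate=1 bound=4 product=0
t=4: arr=2 -> substrate=3 bound=4 product=0
t=5: arr=0 -> substrate=0 bound=4 product=3
t=6: arr=0 -> substrate=0 bound=4 product=3
t=7: arr=1 -> substrate=0 bound=4 product=4
t=8: arr=0 -> substrate=0 bound=4 product=4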